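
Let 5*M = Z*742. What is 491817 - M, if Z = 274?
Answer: 2255777/5 ≈ 4.5116e+5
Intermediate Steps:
M = 203308/5 (M = (274*742)/5 = (1/5)*203308 = 203308/5 ≈ 40662.)
491817 - M = 491817 - 1*203308/5 = 491817 - 203308/5 = 2255777/5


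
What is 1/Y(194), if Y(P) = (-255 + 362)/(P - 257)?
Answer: -63/107 ≈ -0.58879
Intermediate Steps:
Y(P) = 107/(-257 + P)
1/Y(194) = 1/(107/(-257 + 194)) = 1/(107/(-63)) = 1/(107*(-1/63)) = 1/(-107/63) = -63/107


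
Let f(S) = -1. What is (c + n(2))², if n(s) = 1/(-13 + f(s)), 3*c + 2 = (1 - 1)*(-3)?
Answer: 961/1764 ≈ 0.54478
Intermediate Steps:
c = -⅔ (c = -⅔ + ((1 - 1)*(-3))/3 = -⅔ + (0*(-3))/3 = -⅔ + (⅓)*0 = -⅔ + 0 = -⅔ ≈ -0.66667)
n(s) = -1/14 (n(s) = 1/(-13 - 1) = 1/(-14) = -1/14)
(c + n(2))² = (-⅔ - 1/14)² = (-31/42)² = 961/1764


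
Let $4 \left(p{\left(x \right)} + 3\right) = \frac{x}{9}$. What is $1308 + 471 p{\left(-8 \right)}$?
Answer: $- \frac{629}{3} \approx -209.67$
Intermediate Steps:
$p{\left(x \right)} = -3 + \frac{x}{36}$ ($p{\left(x \right)} = -3 + \frac{x \frac{1}{9}}{4} = -3 + \frac{\frac{1}{9} x}{4} = -3 + \frac{x}{36}$)
$1308 + 471 p{\left(-8 \right)} = 1308 + 471 \left(-3 + \frac{1}{36} \left(-8\right)\right) = 1308 + 471 \left(-3 - \frac{2}{9}\right) = 1308 + 471 \left(- \frac{29}{9}\right) = 1308 - \frac{4553}{3} = - \frac{629}{3}$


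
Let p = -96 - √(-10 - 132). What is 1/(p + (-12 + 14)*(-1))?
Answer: I/(√142 - 98*I) ≈ -0.010055 + 0.0012227*I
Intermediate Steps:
p = -96 - I*√142 (p = -96 - √(-142) = -96 - I*√142 ≈ -96.0 - 11.916*I)
1/(p + (-12 + 14)*(-1)) = 1/((-96 - I*√142) + (-12 + 14)*(-1)) = 1/((-96 - I*√142) + 2*(-1)) = 1/((-96 - I*√142) - 2) = 1/(-98 - I*√142)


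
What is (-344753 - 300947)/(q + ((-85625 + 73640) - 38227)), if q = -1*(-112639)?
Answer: -645700/62427 ≈ -10.343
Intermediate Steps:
q = 112639
(-344753 - 300947)/(q + ((-85625 + 73640) - 38227)) = (-344753 - 300947)/(112639 + ((-85625 + 73640) - 38227)) = -645700/(112639 + (-11985 - 38227)) = -645700/(112639 - 50212) = -645700/62427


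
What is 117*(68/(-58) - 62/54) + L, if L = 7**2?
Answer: -19358/87 ≈ -222.51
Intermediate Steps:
L = 49
117*(68/(-58) - 62/54) + L = 117*(68/(-58) - 62/54) + 49 = 117*(68*(-1/58) - 62*1/54) + 49 = 117*(-34/29 - 31/27) + 49 = 117*(-1817/783) + 49 = -23621/87 + 49 = -19358/87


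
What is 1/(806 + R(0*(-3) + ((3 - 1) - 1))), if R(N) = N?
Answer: 1/807 ≈ 0.0012392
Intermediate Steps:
1/(806 + R(0*(-3) + ((3 - 1) - 1))) = 1/(806 + (0*(-3) + ((3 - 1) - 1))) = 1/(806 + (0 + (2 - 1))) = 1/(806 + (0 + 1)) = 1/(806 + 1) = 1/807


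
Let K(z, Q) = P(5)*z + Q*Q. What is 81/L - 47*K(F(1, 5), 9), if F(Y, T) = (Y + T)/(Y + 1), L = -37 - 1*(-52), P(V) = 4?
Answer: -21828/5 ≈ -4365.6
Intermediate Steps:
L = 15 (L = -37 + 52 = 15)
F(Y, T) = (T + Y)/(1 + Y)
K(z, Q) = Q**2 + 4*z (K(z, Q) = 4*z + Q*Q = 4*z + Q**2 = Q**2 + 4*z)
81/L - 47*K(F(1, 5), 9) = 81/15 - 47*(9**2 + 4*((5 + 1)/(1 + 1))) = 81*(1/15) - 47*(81 + 4*(6/2)) = 27/5 - 47*(81 + 4*((1/2)*6)) = 27/5 - 47*(81 + 4*3) = 27/5 - 47*(81 + 12) = 27/5 - 47*93 = 27/5 - 4371 = -21828/5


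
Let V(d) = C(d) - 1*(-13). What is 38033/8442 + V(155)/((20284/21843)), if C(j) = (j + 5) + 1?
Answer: 4107102352/21404691 ≈ 191.88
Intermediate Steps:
C(j) = 6 + j (C(j) = (5 + j) + 1 = 6 + j)
V(d) = 19 + d (V(d) = (6 + d) - 1*(-13) = (6 + d) + 13 = 19 + d)
38033/8442 + V(155)/((20284/21843)) = 38033/8442 + (19 + 155)/((20284/21843)) = 38033*(1/8442) + 174/((20284*(1/21843))) = 38033/8442 + 174/(20284/21843) = 38033/8442 + 174*(21843/20284) = 38033/8442 + 1900341/10142 = 4107102352/21404691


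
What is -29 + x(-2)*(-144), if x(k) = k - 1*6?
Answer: 1123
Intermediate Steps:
x(k) = -6 + k (x(k) = k - 6 = -6 + k)
-29 + x(-2)*(-144) = -29 + (-6 - 2)*(-144) = -29 - 8*(-144) = -29 + 1152 = 1123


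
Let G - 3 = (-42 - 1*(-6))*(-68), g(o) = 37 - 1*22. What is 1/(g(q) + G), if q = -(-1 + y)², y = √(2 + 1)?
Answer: 1/2466 ≈ 0.00040552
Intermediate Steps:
y = √3 ≈ 1.7320
q = -(-1 + √3)² ≈ -0.53590
g(o) = 15 (g(o) = 37 - 22 = 15)
G = 2451 (G = 3 + (-42 - 1*(-6))*(-68) = 3 + (-42 + 6)*(-68) = 3 - 36*(-68) = 3 + 2448 = 2451)
1/(g(q) + G) = 1/(15 + 2451) = 1/2466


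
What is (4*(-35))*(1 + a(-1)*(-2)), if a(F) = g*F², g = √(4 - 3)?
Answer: 140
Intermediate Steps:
g = 1 (g = √1 = 1)
a(F) = F² (a(F) = 1*F² = F²)
(4*(-35))*(1 + a(-1)*(-2)) = (4*(-35))*(1 + (-1)²*(-2)) = -140*(1 + 1*(-2)) = -140*(1 - 2) = -140*(-1) = 140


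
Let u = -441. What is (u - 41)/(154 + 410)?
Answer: -241/282 ≈ -0.85461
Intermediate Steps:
(u - 41)/(154 + 410) = (-441 - 41)/(154 + 410) = -482/564 = -482*1/564 = -241/282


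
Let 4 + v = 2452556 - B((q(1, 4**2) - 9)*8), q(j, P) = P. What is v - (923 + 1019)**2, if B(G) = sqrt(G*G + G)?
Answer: -1318812 - 2*sqrt(798) ≈ -1.3189e+6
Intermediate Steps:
B(G) = sqrt(G + G**2) (B(G) = sqrt(G**2 + G) = sqrt(G + G**2))
v = 2452552 - 2*sqrt(798) (v = -4 + (2452556 - sqrt(((4**2 - 9)*8)*(1 + (4**2 - 9)*8))) = -4 + (2452556 - sqrt(((16 - 9)*8)*(1 + (16 - 9)*8))) = -4 + (2452556 - sqrt((7*8)*(1 + 7*8))) = -4 + (2452556 - sqrt(56*(1 + 56))) = -4 + (2452556 - sqrt(56*57)) = -4 + (2452556 - sqrt(3192)) = -4 + (2452556 - 2*sqrt(798)) = 2452552 - 2*sqrt(798) ≈ 2.4525e+6)
v - (923 + 1019)**2 = (2452552 - 2*sqrt(798)) - (923 + 1019)**2 = (2452552 - 2*sqrt(798)) - 1*1942**2 = (2452552 - 2*sqrt(798)) - 1*3771364 = (2452552 - 2*sqrt(798)) - 3771364 = -1318812 - 2*sqrt(798)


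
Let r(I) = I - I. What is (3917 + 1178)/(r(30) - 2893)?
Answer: -5095/2893 ≈ -1.7611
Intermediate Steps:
r(I) = 0
(3917 + 1178)/(r(30) - 2893) = (3917 + 1178)/(0 - 2893) = 5095/(-2893) = 5095*(-1/2893) = -5095/2893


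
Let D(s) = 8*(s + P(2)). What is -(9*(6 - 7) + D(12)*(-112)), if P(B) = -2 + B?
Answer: 10761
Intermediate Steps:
D(s) = 8*s (D(s) = 8*(s + (-2 + 2)) = 8*(s + 0) = 8*s)
-(9*(6 - 7) + D(12)*(-112)) = -(9*(6 - 7) + (8*12)*(-112)) = -(9*(-1) + 96*(-112)) = -(-9 - 10752) = -1*(-10761) = 10761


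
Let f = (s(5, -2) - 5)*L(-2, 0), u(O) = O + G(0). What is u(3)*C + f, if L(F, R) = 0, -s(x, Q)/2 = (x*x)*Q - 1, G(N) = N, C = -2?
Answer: -6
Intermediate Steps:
s(x, Q) = 2 - 2*Q*x**2 (s(x, Q) = -2*((x*x)*Q - 1) = -2*(x**2*Q - 1) = -2*(Q*x**2 - 1) = -2*(-1 + Q*x**2) = 2 - 2*Q*x**2)
u(O) = O (u(O) = O + 0 = O)
f = 0 (f = ((2 - 2*(-2)*5**2) - 5)*0 = ((2 - 2*(-2)*25) - 5)*0 = ((2 + 100) - 5)*0 = (102 - 5)*0 = 97*0 = 0)
u(3)*C + f = 3*(-2) + 0 = -6 + 0 = -6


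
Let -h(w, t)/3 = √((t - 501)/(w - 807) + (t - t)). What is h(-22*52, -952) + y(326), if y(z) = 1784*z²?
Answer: 189596384 - 3*√2834803/1951 ≈ 1.8960e+8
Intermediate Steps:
h(w, t) = -3*√((-501 + t)/(-807 + w)) (h(w, t) = -3*√((t - 501)/(w - 807) + (t - t)) = -3*√((-501 + t)/(-807 + w) + 0) = -3*√((-501 + t)/(-807 + w)))
h(-22*52, -952) + y(326) = -3*√1453*√(-1/(-807 - 22*52)) + 1784*326² = -3*√1453*√(-1/(-807 - 1144)) + 1784*106276 = -3*√1453*√(-1/(-1951)) + 189596384 = -3*√2834803/1951 + 189596384 = 189596384 - 3*√2834803/1951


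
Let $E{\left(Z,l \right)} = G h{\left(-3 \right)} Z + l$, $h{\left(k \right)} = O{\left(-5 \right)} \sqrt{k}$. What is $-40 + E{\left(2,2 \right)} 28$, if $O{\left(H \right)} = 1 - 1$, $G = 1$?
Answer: $16$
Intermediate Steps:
$O{\left(H \right)} = 0$
$h{\left(k \right)} = 0$ ($h{\left(k \right)} = 0 \sqrt{k} = 0$)
$E{\left(Z,l \right)} = l$ ($E{\left(Z,l \right)} = 1 \cdot 0 Z + l = 0 Z + l = 0 + l = l$)
$-40 + E{\left(2,2 \right)} 28 = -40 + 2 \cdot 28 = -40 + 56 = 16$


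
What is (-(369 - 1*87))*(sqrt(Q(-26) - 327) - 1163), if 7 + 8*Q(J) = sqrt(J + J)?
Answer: 327966 - 141*sqrt(-5246 + 4*I*sqrt(13))/2 ≈ 3.2796e+5 - 5106.3*I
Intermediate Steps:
Q(J) = -7/8 + sqrt(2)*sqrt(J)/8 (Q(J) = -7/8 + sqrt(J + J)/8 = -7/8 + sqrt(2*J)/8 = -7/8 + (sqrt(2)*sqrt(J))/8 = -7/8 + sqrt(2)*sqrt(J)/8)
(-(369 - 1*87))*(sqrt(Q(-26) - 327) - 1163) = (-(369 - 1*87))*(sqrt((-7/8 + sqrt(2)*sqrt(-26)/8) - 327) - 1163) = (-(369 - 87))*(sqrt((-7/8 + sqrt(2)*(I*sqrt(26))/8) - 327) - 1163) = (-1*282)*(sqrt((-7/8 + I*sqrt(13)/4) - 327) - 1163) = -282*(sqrt(-2623/8 + I*sqrt(13)/4) - 1163) = -282*(-1163 + sqrt(-2623/8 + I*sqrt(13)/4)) = 327966 - 282*sqrt(-2623/8 + I*sqrt(13)/4)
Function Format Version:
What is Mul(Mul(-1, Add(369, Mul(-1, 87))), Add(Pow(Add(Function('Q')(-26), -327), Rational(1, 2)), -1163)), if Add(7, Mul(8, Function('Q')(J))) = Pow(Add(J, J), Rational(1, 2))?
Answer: Add(327966, Mul(Rational(-141, 2), Pow(Add(-5246, Mul(4, I, Pow(13, Rational(1, 2)))), Rational(1, 2)))) ≈ Add(3.2796e+5, Mul(-5106.3, I))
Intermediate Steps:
Function('Q')(J) = Add(Rational(-7, 8), Mul(Rational(1, 8), Pow(2, Rational(1, 2)), Pow(J, Rational(1, 2)))) (Function('Q')(J) = Add(Rational(-7, 8), Mul(Rational(1, 8), Pow(Add(J, J), Rational(1, 2)))) = Add(Rational(-7, 8), Mul(Rational(1, 8), Pow(Mul(2, J), Rational(1, 2)))) = Add(Rational(-7, 8), Mul(Rational(1, 8), Mul(Pow(2, Rational(1, 2)), Pow(J, Rational(1, 2))))) = Add(Rational(-7, 8), Mul(Rational(1, 8), Pow(2, Rational(1, 2)), Pow(J, Rational(1, 2)))))
Mul(Mul(-1, Add(369, Mul(-1, 87))), Add(Pow(Add(Function('Q')(-26), -327), Rational(1, 2)), -1163)) = Mul(Mul(-1, Add(369, Mul(-1, 87))), Add(Pow(Add(Add(Rational(-7, 8), Mul(Rational(1, 8), Pow(2, Rational(1, 2)), Pow(-26, Rational(1, 2)))), -327), Rational(1, 2)), -1163)) = Mul(Mul(-1, Add(369, -87)), Add(Pow(Add(Add(Rational(-7, 8), Mul(Rational(1, 8), Pow(2, Rational(1, 2)), Mul(I, Pow(26, Rational(1, 2))))), -327), Rational(1, 2)), -1163)) = Mul(Mul(-1, 282), Add(Pow(Add(Add(Rational(-7, 8), Mul(Rational(1, 4), I, Pow(13, Rational(1, 2)))), -327), Rational(1, 2)), -1163)) = Mul(-282, Add(Pow(Add(Rational(-2623, 8), Mul(Rational(1, 4), I, Pow(13, Rational(1, 2)))), Rational(1, 2)), -1163)) = Mul(-282, Add(-1163, Pow(Add(Rational(-2623, 8), Mul(Rational(1, 4), I, Pow(13, Rational(1, 2)))), Rational(1, 2)))) = Add(327966, Mul(-282, Pow(Add(Rational(-2623, 8), Mul(Rational(1, 4), I, Pow(13, Rational(1, 2)))), Rational(1, 2))))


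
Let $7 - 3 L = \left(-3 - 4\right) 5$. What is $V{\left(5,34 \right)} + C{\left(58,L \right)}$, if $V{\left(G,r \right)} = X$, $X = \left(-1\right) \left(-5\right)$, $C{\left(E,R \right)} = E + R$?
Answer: $77$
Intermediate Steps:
$L = 14$ ($L = \frac{7}{3} - \frac{\left(-3 - 4\right) 5}{3} = \frac{7}{3} - \frac{\left(-7\right) 5}{3} = \frac{7}{3} - - \frac{35}{3} = \frac{7}{3} + \frac{35}{3} = 14$)
$X = 5$
$V{\left(G,r \right)} = 5$
$V{\left(5,34 \right)} + C{\left(58,L \right)} = 5 + \left(58 + 14\right) = 5 + 72 = 77$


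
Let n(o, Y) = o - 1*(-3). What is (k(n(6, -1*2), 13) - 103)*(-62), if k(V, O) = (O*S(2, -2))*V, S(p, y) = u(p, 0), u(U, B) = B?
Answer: 6386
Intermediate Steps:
n(o, Y) = 3 + o (n(o, Y) = o + 3 = 3 + o)
S(p, y) = 0
k(V, O) = 0 (k(V, O) = (O*0)*V = 0*V = 0)
(k(n(6, -1*2), 13) - 103)*(-62) = (0 - 103)*(-62) = -103*(-62) = 6386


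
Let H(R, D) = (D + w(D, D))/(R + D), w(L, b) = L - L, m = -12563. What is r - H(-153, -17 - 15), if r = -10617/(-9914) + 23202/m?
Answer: -21864589169/23041672670 ≈ -0.94892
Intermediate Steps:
w(L, b) = 0
H(R, D) = D/(D + R) (H(R, D) = (D + 0)/(R + D) = D/(D + R))
r = -96643257/124549582 (r = -10617/(-9914) + 23202/(-12563) = -10617*(-1/9914) + 23202*(-1/12563) = 10617/9914 - 23202/12563 = -96643257/124549582 ≈ -0.77594)
r - H(-153, -17 - 15) = -96643257/124549582 - (-17 - 15)/((-17 - 15) - 153) = -96643257/124549582 - (-32)/(-32 - 153) = -96643257/124549582 - (-32)/(-185) = -96643257/124549582 - (-32)*(-1)/185 = -96643257/124549582 - 1*32/185 = -96643257/124549582 - 32/185 = -21864589169/23041672670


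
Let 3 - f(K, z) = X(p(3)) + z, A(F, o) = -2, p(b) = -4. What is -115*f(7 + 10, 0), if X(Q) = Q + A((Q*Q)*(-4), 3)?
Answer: -1035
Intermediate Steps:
X(Q) = -2 + Q (X(Q) = Q - 2 = -2 + Q)
f(K, z) = 9 - z (f(K, z) = 3 - ((-2 - 4) + z) = 3 - (-6 + z) = 3 + (6 - z) = 9 - z)
-115*f(7 + 10, 0) = -115*(9 - 1*0) = -115*(9 + 0) = -115*9 = -1035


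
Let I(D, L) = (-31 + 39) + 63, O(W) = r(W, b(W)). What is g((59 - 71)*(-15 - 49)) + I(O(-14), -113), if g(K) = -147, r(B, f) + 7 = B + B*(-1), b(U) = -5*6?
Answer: -76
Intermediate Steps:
b(U) = -30
r(B, f) = -7 (r(B, f) = -7 + (B + B*(-1)) = -7 + (B - B) = -7 + 0 = -7)
O(W) = -7
I(D, L) = 71 (I(D, L) = 8 + 63 = 71)
g((59 - 71)*(-15 - 49)) + I(O(-14), -113) = -147 + 71 = -76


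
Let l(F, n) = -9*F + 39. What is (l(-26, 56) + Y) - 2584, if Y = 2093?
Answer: -218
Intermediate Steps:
l(F, n) = 39 - 9*F
(l(-26, 56) + Y) - 2584 = ((39 - 9*(-26)) + 2093) - 2584 = ((39 + 234) + 2093) - 2584 = (273 + 2093) - 2584 = 2366 - 2584 = -218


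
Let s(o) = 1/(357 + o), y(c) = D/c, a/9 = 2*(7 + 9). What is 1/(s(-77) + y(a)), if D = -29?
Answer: -10080/979 ≈ -10.296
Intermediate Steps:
a = 288 (a = 9*(2*(7 + 9)) = 9*(2*16) = 9*32 = 288)
y(c) = -29/c
1/(s(-77) + y(a)) = 1/(1/(357 - 77) - 29/288) = 1/(1/280 - 29*1/288) = 1/(1/280 - 29/288) = 1/(-979/10080) = -10080/979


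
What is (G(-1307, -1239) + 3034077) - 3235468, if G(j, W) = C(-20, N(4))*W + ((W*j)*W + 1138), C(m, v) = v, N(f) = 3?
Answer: -2006607117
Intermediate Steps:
G(j, W) = 1138 + 3*W + j*W² (G(j, W) = 3*W + ((W*j)*W + 1138) = 3*W + (j*W² + 1138) = 3*W + (1138 + j*W²) = 1138 + 3*W + j*W²)
(G(-1307, -1239) + 3034077) - 3235468 = ((1138 + 3*(-1239) - 1307*(-1239)²) + 3034077) - 3235468 = ((1138 - 3717 - 1307*1535121) + 3034077) - 3235468 = ((1138 - 3717 - 2006403147) + 3034077) - 3235468 = (-2006405726 + 3034077) - 3235468 = -2003371649 - 3235468 = -2006607117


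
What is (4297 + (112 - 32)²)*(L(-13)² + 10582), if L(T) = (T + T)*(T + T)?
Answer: 5001467926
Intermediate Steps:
L(T) = 4*T² (L(T) = (2*T)*(2*T) = 4*T²)
(4297 + (112 - 32)²)*(L(-13)² + 10582) = (4297 + (112 - 32)²)*((4*(-13)²)² + 10582) = (4297 + 80²)*((4*169)² + 10582) = (4297 + 6400)*(676² + 10582) = 10697*(456976 + 10582) = 10697*467558 = 5001467926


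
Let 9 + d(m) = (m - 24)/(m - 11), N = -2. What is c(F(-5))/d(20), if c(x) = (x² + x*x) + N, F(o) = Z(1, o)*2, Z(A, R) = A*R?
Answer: -1782/85 ≈ -20.965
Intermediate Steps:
d(m) = -9 + (-24 + m)/(-11 + m) (d(m) = -9 + (m - 24)/(m - 11) = -9 + (-24 + m)/(-11 + m))
F(o) = 2*o (F(o) = (1*o)*2 = o*2 = 2*o)
c(x) = -2 + 2*x² (c(x) = (x² + x*x) - 2 = (x² + x²) - 2 = 2*x² - 2 = -2 + 2*x²)
c(F(-5))/d(20) = (-2 + 2*(2*(-5))²)/(((75 - 8*20)/(-11 + 20))) = (-2 + 2*(-10)²)/(((75 - 160)/9)) = (-2 + 2*100)/(((⅑)*(-85))) = (-2 + 200)/(-85/9) = 198*(-9/85) = -1782/85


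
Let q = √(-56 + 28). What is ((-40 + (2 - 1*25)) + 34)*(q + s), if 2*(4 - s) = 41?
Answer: 957/2 - 58*I*√7 ≈ 478.5 - 153.45*I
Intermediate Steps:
s = -33/2 (s = 4 - ½*41 = 4 - 41/2 = -33/2 ≈ -16.500)
q = 2*I*√7 (q = √(-28) = 2*I*√7 ≈ 5.2915*I)
((-40 + (2 - 1*25)) + 34)*(q + s) = ((-40 + (2 - 1*25)) + 34)*(2*I*√7 - 33/2) = ((-40 + (2 - 25)) + 34)*(-33/2 + 2*I*√7) = ((-40 - 23) + 34)*(-33/2 + 2*I*√7) = (-63 + 34)*(-33/2 + 2*I*√7) = -29*(-33/2 + 2*I*√7) = 957/2 - 58*I*√7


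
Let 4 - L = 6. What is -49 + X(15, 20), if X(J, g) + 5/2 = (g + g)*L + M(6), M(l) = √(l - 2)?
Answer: -259/2 ≈ -129.50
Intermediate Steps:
L = -2 (L = 4 - 1*6 = 4 - 6 = -2)
M(l) = √(-2 + l)
X(J, g) = -½ - 4*g (X(J, g) = -5/2 + ((g + g)*(-2) + √(-2 + 6)) = -5/2 + ((2*g)*(-2) + √4) = -5/2 + (-4*g + 2) = -5/2 + (2 - 4*g) = -½ - 4*g)
-49 + X(15, 20) = -49 + (-½ - 4*20) = -49 + (-½ - 80) = -49 - 161/2 = -259/2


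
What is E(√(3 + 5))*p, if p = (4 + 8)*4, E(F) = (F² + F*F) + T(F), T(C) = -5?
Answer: 528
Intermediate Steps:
E(F) = -5 + 2*F² (E(F) = (F² + F*F) - 5 = (F² + F²) - 5 = 2*F² - 5 = -5 + 2*F²)
p = 48 (p = 12*4 = 48)
E(√(3 + 5))*p = (-5 + 2*(√(3 + 5))²)*48 = (-5 + 2*(√8)²)*48 = (-5 + 2*(2*√2)²)*48 = (-5 + 2*8)*48 = (-5 + 16)*48 = 11*48 = 528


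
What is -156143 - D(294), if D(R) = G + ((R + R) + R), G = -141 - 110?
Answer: -156774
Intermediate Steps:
G = -251
D(R) = -251 + 3*R (D(R) = -251 + ((R + R) + R) = -251 + (2*R + R) = -251 + 3*R)
-156143 - D(294) = -156143 - (-251 + 3*294) = -156143 - (-251 + 882) = -156143 - 1*631 = -156143 - 631 = -156774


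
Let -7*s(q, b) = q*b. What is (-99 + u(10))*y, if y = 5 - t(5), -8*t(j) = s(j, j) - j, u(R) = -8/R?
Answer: -5489/14 ≈ -392.07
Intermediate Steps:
s(q, b) = -b*q/7 (s(q, b) = -q*b/7 = -b*q/7)
t(j) = j/8 + j²/56 (t(j) = -(-j*j/7 - j)/8 = -(-j²/7 - j)/8 = -(-j - j²/7)/8 = j/8 + j²/56)
y = 55/14 (y = 5 - 5*(7 + 5)/56 = 5 - 5*12/56 = 5 - 1*15/14 = 5 - 15/14 = 55/14 ≈ 3.9286)
(-99 + u(10))*y = (-99 - 8/10)*(55/14) = (-99 - 8*⅒)*(55/14) = (-99 - ⅘)*(55/14) = -499/5*55/14 = -5489/14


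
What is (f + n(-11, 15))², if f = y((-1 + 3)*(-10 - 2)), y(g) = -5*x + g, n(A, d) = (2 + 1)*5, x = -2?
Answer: 1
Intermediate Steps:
n(A, d) = 15 (n(A, d) = 3*5 = 15)
y(g) = 10 + g (y(g) = -5*(-2) + g = 10 + g)
f = -14 (f = 10 + (-1 + 3)*(-10 - 2) = 10 + 2*(-12) = 10 - 24 = -14)
(f + n(-11, 15))² = (-14 + 15)² = 1² = 1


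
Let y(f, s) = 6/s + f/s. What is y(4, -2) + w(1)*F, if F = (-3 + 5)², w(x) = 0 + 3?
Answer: 7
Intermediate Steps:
w(x) = 3
F = 4 (F = 2² = 4)
y(4, -2) + w(1)*F = (6 + 4)/(-2) + 3*4 = -½*10 + 12 = -5 + 12 = 7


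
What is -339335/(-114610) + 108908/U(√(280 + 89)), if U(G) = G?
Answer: 67867/22922 + 108908*√41/123 ≈ 5672.5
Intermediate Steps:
-339335/(-114610) + 108908/U(√(280 + 89)) = -339335/(-114610) + 108908/(√(280 + 89)) = -339335*(-1/114610) + 108908/(√369) = 67867/22922 + 108908/((3*√41)) = 67867/22922 + 108908*(√41/123) = 67867/22922 + 108908*√41/123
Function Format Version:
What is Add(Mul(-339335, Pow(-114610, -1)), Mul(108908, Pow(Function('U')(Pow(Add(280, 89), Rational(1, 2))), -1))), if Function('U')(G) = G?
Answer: Add(Rational(67867, 22922), Mul(Rational(108908, 123), Pow(41, Rational(1, 2)))) ≈ 5672.5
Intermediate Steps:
Add(Mul(-339335, Pow(-114610, -1)), Mul(108908, Pow(Function('U')(Pow(Add(280, 89), Rational(1, 2))), -1))) = Add(Mul(-339335, Pow(-114610, -1)), Mul(108908, Pow(Pow(Add(280, 89), Rational(1, 2)), -1))) = Add(Mul(-339335, Rational(-1, 114610)), Mul(108908, Pow(Pow(369, Rational(1, 2)), -1))) = Add(Rational(67867, 22922), Mul(108908, Pow(Mul(3, Pow(41, Rational(1, 2))), -1))) = Add(Rational(67867, 22922), Mul(108908, Mul(Rational(1, 123), Pow(41, Rational(1, 2))))) = Add(Rational(67867, 22922), Mul(Rational(108908, 123), Pow(41, Rational(1, 2))))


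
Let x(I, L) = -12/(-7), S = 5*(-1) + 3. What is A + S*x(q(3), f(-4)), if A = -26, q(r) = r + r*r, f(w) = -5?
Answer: -206/7 ≈ -29.429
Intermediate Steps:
S = -2 (S = -5 + 3 = -2)
q(r) = r + r**2
x(I, L) = 12/7 (x(I, L) = -12*(-1/7) = 12/7)
A + S*x(q(3), f(-4)) = -26 - 2*12/7 = -26 - 24/7 = -206/7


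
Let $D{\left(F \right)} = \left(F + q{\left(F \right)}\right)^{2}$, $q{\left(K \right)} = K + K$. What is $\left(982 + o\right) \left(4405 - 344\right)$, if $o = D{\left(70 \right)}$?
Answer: $183078002$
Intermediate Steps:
$q{\left(K \right)} = 2 K$
$D{\left(F \right)} = 9 F^{2}$ ($D{\left(F \right)} = \left(F + 2 F\right)^{2} = \left(3 F\right)^{2} = 9 F^{2}$)
$o = 44100$ ($o = 9 \cdot 70^{2} = 9 \cdot 4900 = 44100$)
$\left(982 + o\right) \left(4405 - 344\right) = \left(982 + 44100\right) \left(4405 - 344\right) = 45082 \cdot 4061 = 183078002$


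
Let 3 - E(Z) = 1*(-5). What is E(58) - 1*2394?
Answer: -2386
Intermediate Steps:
E(Z) = 8 (E(Z) = 3 - (-5) = 3 - 1*(-5) = 3 + 5 = 8)
E(58) - 1*2394 = 8 - 1*2394 = 8 - 2394 = -2386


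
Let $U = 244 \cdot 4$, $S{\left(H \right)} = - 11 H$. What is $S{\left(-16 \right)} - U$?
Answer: $-800$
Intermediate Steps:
$U = 976$
$S{\left(-16 \right)} - U = \left(-11\right) \left(-16\right) - 976 = 176 - 976 = -800$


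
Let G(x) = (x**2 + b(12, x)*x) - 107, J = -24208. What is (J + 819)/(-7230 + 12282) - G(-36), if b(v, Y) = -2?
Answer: -6393961/5052 ≈ -1265.6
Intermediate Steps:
G(x) = -107 + x**2 - 2*x (G(x) = (x**2 - 2*x) - 107 = -107 + x**2 - 2*x)
(J + 819)/(-7230 + 12282) - G(-36) = (-24208 + 819)/(-7230 + 12282) - (-107 + (-36)**2 - 2*(-36)) = -23389/5052 - (-107 + 1296 + 72) = -23389*1/5052 - 1*1261 = -23389/5052 - 1261 = -6393961/5052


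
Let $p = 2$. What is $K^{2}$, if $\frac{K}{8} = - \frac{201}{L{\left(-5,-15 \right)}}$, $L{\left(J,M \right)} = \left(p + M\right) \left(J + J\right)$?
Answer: $\frac{646416}{4225} \approx 153.0$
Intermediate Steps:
$L{\left(J,M \right)} = 2 J \left(2 + M\right)$ ($L{\left(J,M \right)} = \left(2 + M\right) \left(J + J\right) = \left(2 + M\right) 2 J = 2 J \left(2 + M\right)$)
$K = - \frac{804}{65}$ ($K = 8 \left(- \frac{201}{2 \left(-5\right) \left(2 - 15\right)}\right) = 8 \left(- \frac{201}{2 \left(-5\right) \left(-13\right)}\right) = 8 \left(- \frac{201}{130}\right) = - \frac{804}{65} \approx -12.369$)
$K^{2} = \left(- \frac{804}{65}\right)^{2} = \frac{646416}{4225}$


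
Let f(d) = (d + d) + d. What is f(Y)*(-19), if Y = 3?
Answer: -171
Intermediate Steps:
f(d) = 3*d (f(d) = 2*d + d = 3*d)
f(Y)*(-19) = (3*3)*(-19) = 9*(-19) = -171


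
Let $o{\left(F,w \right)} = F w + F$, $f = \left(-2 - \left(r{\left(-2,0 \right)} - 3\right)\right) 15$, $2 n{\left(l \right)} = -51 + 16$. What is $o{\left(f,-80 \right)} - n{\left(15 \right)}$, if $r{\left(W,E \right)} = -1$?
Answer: $- \frac{4705}{2} \approx -2352.5$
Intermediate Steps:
$n{\left(l \right)} = - \frac{35}{2}$ ($n{\left(l \right)} = \frac{-51 + 16}{2} = \frac{1}{2} \left(-35\right) = - \frac{35}{2}$)
$f = 30$ ($f = \left(-2 - \left(-1 - 3\right)\right) 15 = \left(-2 - -4\right) 15 = \left(-2 + 4\right) 15 = 2 \cdot 15 = 30$)
$o{\left(F,w \right)} = F + F w$
$o{\left(f,-80 \right)} - n{\left(15 \right)} = 30 \left(1 - 80\right) - - \frac{35}{2} = 30 \left(-79\right) + \frac{35}{2} = -2370 + \frac{35}{2} = - \frac{4705}{2}$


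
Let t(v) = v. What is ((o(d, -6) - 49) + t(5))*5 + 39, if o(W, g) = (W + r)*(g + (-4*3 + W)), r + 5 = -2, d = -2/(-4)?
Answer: 1551/4 ≈ 387.75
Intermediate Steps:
d = ½ (d = -2*(-¼) = ½ ≈ 0.50000)
r = -7 (r = -5 - 2 = -7)
o(W, g) = (-7 + W)*(-12 + W + g) (o(W, g) = (W - 7)*(g + (-4*3 + W)) = (-7 + W)*(g + (-12 + W)) = (-7 + W)*(-12 + W + g))
((o(d, -6) - 49) + t(5))*5 + 39 = (((84 + (½)² - 19*½ - 7*(-6) + (½)*(-6)) - 49) + 5)*5 + 39 = (((84 + ¼ - 19/2 + 42 - 3) - 49) + 5)*5 + 39 = ((455/4 - 49) + 5)*5 + 39 = (259/4 + 5)*5 + 39 = (279/4)*5 + 39 = 1395/4 + 39 = 1551/4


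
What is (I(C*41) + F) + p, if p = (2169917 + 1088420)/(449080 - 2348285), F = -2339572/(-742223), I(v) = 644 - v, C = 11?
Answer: 274084205291104/1409633632715 ≈ 194.44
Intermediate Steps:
F = 2339572/742223 (F = -2339572*(-1/742223) = 2339572/742223 ≈ 3.1521)
p = -3258337/1899205 (p = 3258337/(-1899205) = 3258337*(-1/1899205) = -3258337/1899205 ≈ -1.7156)
(I(C*41) + F) + p = ((644 - 11*41) + 2339572/742223) - 3258337/1899205 = ((644 - 1*451) + 2339572/742223) - 3258337/1899205 = ((644 - 451) + 2339572/742223) - 3258337/1899205 = (193 + 2339572/742223) - 3258337/1899205 = 145588611/742223 - 3258337/1899205 = 274084205291104/1409633632715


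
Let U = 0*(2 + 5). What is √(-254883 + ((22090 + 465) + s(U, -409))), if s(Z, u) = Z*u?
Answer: 2*I*√58082 ≈ 482.0*I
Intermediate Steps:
U = 0 (U = 0*7 = 0)
√(-254883 + ((22090 + 465) + s(U, -409))) = √(-254883 + ((22090 + 465) + 0*(-409))) = √(-254883 + (22555 + 0)) = √(-254883 + 22555) = √(-232328) = 2*I*√58082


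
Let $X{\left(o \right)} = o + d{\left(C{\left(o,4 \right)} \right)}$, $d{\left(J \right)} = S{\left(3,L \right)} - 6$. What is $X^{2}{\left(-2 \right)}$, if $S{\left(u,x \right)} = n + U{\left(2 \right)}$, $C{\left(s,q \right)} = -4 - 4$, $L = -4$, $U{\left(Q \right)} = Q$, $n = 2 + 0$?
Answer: $16$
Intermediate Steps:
$n = 2$
$C{\left(s,q \right)} = -8$
$S{\left(u,x \right)} = 4$ ($S{\left(u,x \right)} = 2 + 2 = 4$)
$d{\left(J \right)} = -2$ ($d{\left(J \right)} = 4 - 6 = -2$)
$X{\left(o \right)} = -2 + o$ ($X{\left(o \right)} = o - 2 = -2 + o$)
$X^{2}{\left(-2 \right)} = \left(-2 - 2\right)^{2} = \left(-4\right)^{2} = 16$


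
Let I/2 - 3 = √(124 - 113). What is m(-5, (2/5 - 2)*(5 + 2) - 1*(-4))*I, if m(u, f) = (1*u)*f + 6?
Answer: 252 + 84*√11 ≈ 530.60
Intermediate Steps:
m(u, f) = 6 + f*u (m(u, f) = u*f + 6 = f*u + 6 = 6 + f*u)
I = 6 + 2*√11 (I = 6 + 2*√(124 - 113) = 6 + 2*√11 ≈ 12.633)
m(-5, (2/5 - 2)*(5 + 2) - 1*(-4))*I = (6 + ((2/5 - 2)*(5 + 2) - 1*(-4))*(-5))*(6 + 2*√11) = (6 + ((2*(⅕) - 2)*7 + 4)*(-5))*(6 + 2*√11) = (6 + ((⅖ - 2)*7 + 4)*(-5))*(6 + 2*√11) = (6 + (-8/5*7 + 4)*(-5))*(6 + 2*√11) = (6 + (-56/5 + 4)*(-5))*(6 + 2*√11) = (6 - 36/5*(-5))*(6 + 2*√11) = (6 + 36)*(6 + 2*√11) = 42*(6 + 2*√11) = 252 + 84*√11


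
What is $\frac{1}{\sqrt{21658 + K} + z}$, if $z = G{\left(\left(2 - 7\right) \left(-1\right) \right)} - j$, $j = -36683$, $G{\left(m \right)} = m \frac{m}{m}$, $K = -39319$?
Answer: $\frac{36688}{1346027005} - \frac{29 i \sqrt{21}}{1346027005} \approx 2.7257 \cdot 10^{-5} - 9.8731 \cdot 10^{-8} i$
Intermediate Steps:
$G{\left(m \right)} = m$ ($G{\left(m \right)} = m 1 = m$)
$z = 36688$ ($z = \left(2 - 7\right) \left(-1\right) - -36683 = \left(-5\right) \left(-1\right) + 36683 = 5 + 36683 = 36688$)
$\frac{1}{\sqrt{21658 + K} + z} = \frac{1}{\sqrt{21658 - 39319} + 36688} = \frac{1}{\sqrt{-17661} + 36688} = \frac{1}{29 i \sqrt{21} + 36688} = \frac{1}{36688 + 29 i \sqrt{21}}$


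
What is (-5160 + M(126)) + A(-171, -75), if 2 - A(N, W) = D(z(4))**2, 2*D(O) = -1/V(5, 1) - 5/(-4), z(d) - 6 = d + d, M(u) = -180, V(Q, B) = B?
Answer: -341633/64 ≈ -5338.0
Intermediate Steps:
z(d) = 6 + 2*d (z(d) = 6 + (d + d) = 6 + 2*d)
D(O) = 1/8 (D(O) = (-1/1 - 5/(-4))/2 = (-1*1 - 5*(-1/4))/2 = (-1 + 5/4)/2 = (1/2)*(1/4) = 1/8)
A(N, W) = 127/64 (A(N, W) = 2 - (1/8)**2 = 2 - 1*1/64 = 2 - 1/64 = 127/64)
(-5160 + M(126)) + A(-171, -75) = (-5160 - 180) + 127/64 = -5340 + 127/64 = -341633/64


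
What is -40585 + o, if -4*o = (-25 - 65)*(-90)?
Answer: -42610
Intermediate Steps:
o = -2025 (o = -(-25 - 65)*(-90)/4 = -(-45)*(-90)/2 = -1/4*8100 = -2025)
-40585 + o = -40585 - 2025 = -42610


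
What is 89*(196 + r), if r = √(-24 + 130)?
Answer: 17444 + 89*√106 ≈ 18360.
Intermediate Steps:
r = √106 ≈ 10.296
89*(196 + r) = 89*(196 + √106) = 17444 + 89*√106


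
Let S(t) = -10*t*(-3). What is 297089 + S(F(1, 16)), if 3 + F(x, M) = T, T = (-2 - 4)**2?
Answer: 298079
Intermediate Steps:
T = 36 (T = (-6)**2 = 36)
F(x, M) = 33 (F(x, M) = -3 + 36 = 33)
S(t) = 30*t (S(t) = -(-30)*t = 30*t)
297089 + S(F(1, 16)) = 297089 + 30*33 = 297089 + 990 = 298079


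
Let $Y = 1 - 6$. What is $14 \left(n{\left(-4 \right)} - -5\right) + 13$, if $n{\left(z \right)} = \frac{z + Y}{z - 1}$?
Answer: $\frac{541}{5} \approx 108.2$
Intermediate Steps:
$Y = -5$ ($Y = 1 - 6 = -5$)
$n{\left(z \right)} = \frac{-5 + z}{-1 + z}$ ($n{\left(z \right)} = \frac{z - 5}{z - 1} = \frac{-5 + z}{-1 + z}$)
$14 \left(n{\left(-4 \right)} - -5\right) + 13 = 14 \left(\frac{-5 - 4}{-1 - 4} - -5\right) + 13 = 14 \left(\frac{1}{-5} \left(-9\right) + 5\right) + 13 = 14 \left(\left(- \frac{1}{5}\right) \left(-9\right) + 5\right) + 13 = 14 \left(\frac{9}{5} + 5\right) + 13 = 14 \cdot \frac{34}{5} + 13 = \frac{476}{5} + 13 = \frac{541}{5}$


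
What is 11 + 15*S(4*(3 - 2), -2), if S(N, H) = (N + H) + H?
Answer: 11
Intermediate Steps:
S(N, H) = N + 2*H (S(N, H) = (H + N) + H = N + 2*H)
11 + 15*S(4*(3 - 2), -2) = 11 + 15*(4*(3 - 2) + 2*(-2)) = 11 + 15*(4*1 - 4) = 11 + 15*(4 - 4) = 11 + 15*0 = 11 + 0 = 11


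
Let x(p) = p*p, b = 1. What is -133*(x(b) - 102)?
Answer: 13433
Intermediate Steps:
x(p) = p²
-133*(x(b) - 102) = -133*(1² - 102) = -133*(1 - 102) = -133*(-101) = 13433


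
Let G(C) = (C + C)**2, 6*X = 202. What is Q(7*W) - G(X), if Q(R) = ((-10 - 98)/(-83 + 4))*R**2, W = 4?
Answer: -2461468/711 ≈ -3462.0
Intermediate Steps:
X = 101/3 (X = (1/6)*202 = 101/3 ≈ 33.667)
G(C) = 4*C**2 (G(C) = (2*C)**2 = 4*C**2)
Q(R) = 108*R**2/79 (Q(R) = (-108/(-79))*R**2 = (-108*(-1/79))*R**2 = 108*R**2/79)
Q(7*W) - G(X) = 108*(7*4)**2/79 - 4*(101/3)**2 = (108/79)*28**2 - 4*10201/9 = (108/79)*784 - 1*40804/9 = 84672/79 - 40804/9 = -2461468/711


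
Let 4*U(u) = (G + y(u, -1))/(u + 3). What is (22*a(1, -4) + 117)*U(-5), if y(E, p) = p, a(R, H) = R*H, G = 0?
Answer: 29/8 ≈ 3.6250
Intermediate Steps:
a(R, H) = H*R
U(u) = -1/(4*(3 + u)) (U(u) = ((0 - 1)/(u + 3))/4 = (-1/(3 + u))/4 = -1/(4*(3 + u)))
(22*a(1, -4) + 117)*U(-5) = (22*(-4*1) + 117)*(-1/(12 + 4*(-5))) = (22*(-4) + 117)*(-1/(12 - 20)) = (-88 + 117)*(-1/(-8)) = 29*(-1*(-⅛)) = 29*(⅛) = 29/8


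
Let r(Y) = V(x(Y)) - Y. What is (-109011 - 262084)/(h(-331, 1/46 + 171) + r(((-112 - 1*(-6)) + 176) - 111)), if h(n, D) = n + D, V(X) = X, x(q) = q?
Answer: 17070370/7359 ≈ 2319.7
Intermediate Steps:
r(Y) = 0 (r(Y) = Y - Y = 0)
h(n, D) = D + n
(-109011 - 262084)/(h(-331, 1/46 + 171) + r(((-112 - 1*(-6)) + 176) - 111)) = (-109011 - 262084)/(((1/46 + 171) - 331) + 0) = -371095/(((1/46 + 171) - 331) + 0) = -371095/((7867/46 - 331) + 0) = -371095/(-7359/46 + 0) = -371095/(-7359/46) = -371095*(-46/7359) = 17070370/7359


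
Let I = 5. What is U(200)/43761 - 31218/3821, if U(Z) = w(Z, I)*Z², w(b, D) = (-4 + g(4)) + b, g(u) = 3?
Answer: 29049029102/167210781 ≈ 173.73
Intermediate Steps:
w(b, D) = -1 + b (w(b, D) = (-4 + 3) + b = -1 + b)
U(Z) = Z²*(-1 + Z) (U(Z) = (-1 + Z)*Z² = Z²*(-1 + Z))
U(200)/43761 - 31218/3821 = (200²*(-1 + 200))/43761 - 31218/3821 = (40000*199)*(1/43761) - 31218*1/3821 = 7960000*(1/43761) - 31218/3821 = 7960000/43761 - 31218/3821 = 29049029102/167210781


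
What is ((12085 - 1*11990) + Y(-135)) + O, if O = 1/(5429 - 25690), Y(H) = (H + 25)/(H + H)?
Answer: 52192309/547047 ≈ 95.407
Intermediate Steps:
Y(H) = (25 + H)/(2*H) (Y(H) = (25 + H)/((2*H)) = (25 + H)*(1/(2*H)) = (25 + H)/(2*H))
O = -1/20261 (O = 1/(-20261) = -1/20261 ≈ -4.9356e-5)
((12085 - 1*11990) + Y(-135)) + O = ((12085 - 1*11990) + (½)*(25 - 135)/(-135)) - 1/20261 = ((12085 - 11990) + (½)*(-1/135)*(-110)) - 1/20261 = (95 + 11/27) - 1/20261 = 2576/27 - 1/20261 = 52192309/547047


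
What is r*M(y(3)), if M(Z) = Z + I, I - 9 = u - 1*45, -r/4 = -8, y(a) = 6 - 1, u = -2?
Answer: -1056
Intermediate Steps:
y(a) = 5
r = 32 (r = -4*(-8) = 32)
I = -38 (I = 9 + (-2 - 1*45) = 9 + (-2 - 45) = 9 - 47 = -38)
M(Z) = -38 + Z (M(Z) = Z - 38 = -38 + Z)
r*M(y(3)) = 32*(-38 + 5) = 32*(-33) = -1056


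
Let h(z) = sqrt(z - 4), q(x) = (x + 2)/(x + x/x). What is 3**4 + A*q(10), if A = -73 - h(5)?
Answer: 3/11 ≈ 0.27273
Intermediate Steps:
q(x) = (2 + x)/(1 + x) (q(x) = (2 + x)/(x + 1) = (2 + x)/(1 + x))
h(z) = sqrt(-4 + z)
A = -74 (A = -73 - sqrt(-4 + 5) = -73 - sqrt(1) = -73 - 1*1 = -73 - 1 = -74)
3**4 + A*q(10) = 3**4 - 74*(2 + 10)/(1 + 10) = 81 - 74*12/11 = 81 - 888/11 = 3/11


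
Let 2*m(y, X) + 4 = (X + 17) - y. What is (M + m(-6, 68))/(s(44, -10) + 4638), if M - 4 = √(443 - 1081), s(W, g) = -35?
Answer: 95/9206 + I*√638/4603 ≈ 0.010319 + 0.0054874*I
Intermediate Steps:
M = 4 + I*√638 (M = 4 + √(443 - 1081) = 4 + √(-638) = 4 + I*√638 ≈ 4.0 + 25.259*I)
m(y, X) = 13/2 + X/2 - y/2 (m(y, X) = -2 + ((X + 17) - y)/2 = -2 + ((17 + X) - y)/2 = -2 + (17 + X - y)/2 = -2 + (17/2 + X/2 - y/2) = 13/2 + X/2 - y/2)
(M + m(-6, 68))/(s(44, -10) + 4638) = ((4 + I*√638) + (13/2 + (½)*68 - ½*(-6)))/(-35 + 4638) = ((4 + I*√638) + (13/2 + 34 + 3))/4603 = ((4 + I*√638) + 87/2)*(1/4603) = (95/2 + I*√638)*(1/4603) = 95/9206 + I*√638/4603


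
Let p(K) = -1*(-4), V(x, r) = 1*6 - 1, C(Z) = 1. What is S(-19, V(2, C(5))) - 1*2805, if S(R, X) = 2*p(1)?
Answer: -2797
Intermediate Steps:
V(x, r) = 5 (V(x, r) = 6 - 1 = 5)
p(K) = 4
S(R, X) = 8 (S(R, X) = 2*4 = 8)
S(-19, V(2, C(5))) - 1*2805 = 8 - 1*2805 = 8 - 2805 = -2797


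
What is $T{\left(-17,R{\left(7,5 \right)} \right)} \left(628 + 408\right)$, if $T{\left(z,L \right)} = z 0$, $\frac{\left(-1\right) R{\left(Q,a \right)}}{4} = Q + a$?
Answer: $0$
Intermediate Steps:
$R{\left(Q,a \right)} = - 4 Q - 4 a$ ($R{\left(Q,a \right)} = - 4 \left(Q + a\right) = - 4 Q - 4 a$)
$T{\left(z,L \right)} = 0$
$T{\left(-17,R{\left(7,5 \right)} \right)} \left(628 + 408\right) = 0 \left(628 + 408\right) = 0 \cdot 1036 = 0$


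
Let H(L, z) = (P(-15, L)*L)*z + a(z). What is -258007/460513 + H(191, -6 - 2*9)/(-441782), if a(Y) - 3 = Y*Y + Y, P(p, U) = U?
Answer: 288960960883/203446354166 ≈ 1.4203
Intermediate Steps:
a(Y) = 3 + Y + Y² (a(Y) = 3 + (Y*Y + Y) = 3 + (Y² + Y) = 3 + (Y + Y²) = 3 + Y + Y²)
H(L, z) = 3 + z + z² + z*L² (H(L, z) = (L*L)*z + (3 + z + z²) = L²*z + (3 + z + z²) = z*L² + (3 + z + z²) = 3 + z + z² + z*L²)
-258007/460513 + H(191, -6 - 2*9)/(-441782) = -258007/460513 + (3 + (-6 - 2*9) + (-6 - 2*9)² + (-6 - 2*9)*191²)/(-441782) = -258007*1/460513 + (3 + (-6 - 18) + (-6 - 18)² + (-6 - 18)*36481)*(-1/441782) = -258007/460513 + (3 - 24 + (-24)² - 24*36481)*(-1/441782) = -258007/460513 + (3 - 24 + 576 - 875544)*(-1/441782) = -258007/460513 - 874989*(-1/441782) = -258007/460513 + 874989/441782 = 288960960883/203446354166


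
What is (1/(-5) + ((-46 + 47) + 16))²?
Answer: 7056/25 ≈ 282.24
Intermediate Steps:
(1/(-5) + ((-46 + 47) + 16))² = (-⅕ + (1 + 16))² = (-⅕ + 17)² = (84/5)² = 7056/25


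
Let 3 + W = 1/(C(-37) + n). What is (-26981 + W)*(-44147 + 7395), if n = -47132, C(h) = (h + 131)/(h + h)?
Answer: 1729484221150032/1743931 ≈ 9.9172e+8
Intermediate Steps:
C(h) = (131 + h)/(2*h) (C(h) = (131 + h)/((2*h)) = (131 + h)*(1/(2*h)) = (131 + h)/(2*h))
W = -5231830/1743931 (W = -3 + 1/((½)*(131 - 37)/(-37) - 47132) = -3 + 1/((½)*(-1/37)*94 - 47132) = -3 + 1/(-47/37 - 47132) = -3 + 1/(-1743931/37) = -3 - 37/1743931 = -5231830/1743931 ≈ -3.0000)
(-26981 + W)*(-44147 + 7395) = (-26981 - 5231830/1743931)*(-44147 + 7395) = -47058234141/1743931*(-36752) = 1729484221150032/1743931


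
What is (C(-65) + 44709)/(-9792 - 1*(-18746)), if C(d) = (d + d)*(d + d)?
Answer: 61609/8954 ≈ 6.8806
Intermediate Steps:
C(d) = 4*d**2 (C(d) = (2*d)*(2*d) = 4*d**2)
(C(-65) + 44709)/(-9792 - 1*(-18746)) = (4*(-65)**2 + 44709)/(-9792 - 1*(-18746)) = (4*4225 + 44709)/(-9792 + 18746) = (16900 + 44709)/8954 = 61609*(1/8954) = 61609/8954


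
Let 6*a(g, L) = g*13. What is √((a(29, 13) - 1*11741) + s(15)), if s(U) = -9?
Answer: I*√420738/6 ≈ 108.11*I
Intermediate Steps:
a(g, L) = 13*g/6 (a(g, L) = (g*13)/6 = (13*g)/6 = 13*g/6)
√((a(29, 13) - 1*11741) + s(15)) = √(((13/6)*29 - 1*11741) - 9) = √((377/6 - 11741) - 9) = √(-70069/6 - 9) = √(-70123/6) = I*√420738/6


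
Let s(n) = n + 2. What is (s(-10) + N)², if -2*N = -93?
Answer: 5929/4 ≈ 1482.3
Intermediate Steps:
N = 93/2 (N = -½*(-93) = 93/2 ≈ 46.500)
s(n) = 2 + n
(s(-10) + N)² = ((2 - 10) + 93/2)² = (-8 + 93/2)² = (77/2)² = 5929/4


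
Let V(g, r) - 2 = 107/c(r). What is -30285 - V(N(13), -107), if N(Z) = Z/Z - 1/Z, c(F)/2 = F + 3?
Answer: -6299589/208 ≈ -30287.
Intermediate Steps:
c(F) = 6 + 2*F (c(F) = 2*(F + 3) = 2*(3 + F) = 6 + 2*F)
N(Z) = 1 - 1/Z
V(g, r) = 2 + 107/(6 + 2*r)
-30285 - V(N(13), -107) = -30285 - (119 + 4*(-107))/(2*(3 - 107)) = -30285 - (119 - 428)/(2*(-104)) = -30285 - (-1)*(-309)/(2*104) = -30285 - 1*309/208 = -30285 - 309/208 = -6299589/208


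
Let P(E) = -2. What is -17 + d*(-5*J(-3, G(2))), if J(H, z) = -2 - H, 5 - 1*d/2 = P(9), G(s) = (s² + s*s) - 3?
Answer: -87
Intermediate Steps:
G(s) = -3 + 2*s² (G(s) = (s² + s²) - 3 = 2*s² - 3 = -3 + 2*s²)
d = 14 (d = 10 - 2*(-2) = 10 + 4 = 14)
-17 + d*(-5*J(-3, G(2))) = -17 + 14*(-5*(-2 - 1*(-3))) = -17 + 14*(-5*(-2 + 3)) = -17 + 14*(-5*1) = -17 + 14*(-5) = -17 - 70 = -87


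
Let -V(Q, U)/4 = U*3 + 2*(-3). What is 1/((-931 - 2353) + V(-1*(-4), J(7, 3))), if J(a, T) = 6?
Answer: -1/3332 ≈ -0.00030012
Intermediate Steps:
V(Q, U) = 24 - 12*U (V(Q, U) = -4*(U*3 + 2*(-3)) = -4*(3*U - 6) = -4*(-6 + 3*U) = 24 - 12*U)
1/((-931 - 2353) + V(-1*(-4), J(7, 3))) = 1/((-931 - 2353) + (24 - 12*6)) = 1/(-3284 + (24 - 72)) = 1/(-3284 - 48) = 1/(-3332) = -1/3332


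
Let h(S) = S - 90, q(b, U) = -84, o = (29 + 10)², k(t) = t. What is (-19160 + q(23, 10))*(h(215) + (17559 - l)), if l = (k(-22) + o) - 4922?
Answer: -406183108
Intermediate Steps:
o = 1521 (o = 39² = 1521)
l = -3423 (l = (-22 + 1521) - 4922 = 1499 - 4922 = -3423)
h(S) = -90 + S
(-19160 + q(23, 10))*(h(215) + (17559 - l)) = (-19160 - 84)*((-90 + 215) + (17559 - 1*(-3423))) = -19244*(125 + (17559 + 3423)) = -19244*(125 + 20982) = -19244*21107 = -406183108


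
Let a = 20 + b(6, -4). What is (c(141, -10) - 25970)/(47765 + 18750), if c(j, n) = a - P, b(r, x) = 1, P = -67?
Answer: -25882/66515 ≈ -0.38912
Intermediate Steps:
a = 21 (a = 20 + 1 = 21)
c(j, n) = 88 (c(j, n) = 21 - 1*(-67) = 21 + 67 = 88)
(c(141, -10) - 25970)/(47765 + 18750) = (88 - 25970)/(47765 + 18750) = -25882/66515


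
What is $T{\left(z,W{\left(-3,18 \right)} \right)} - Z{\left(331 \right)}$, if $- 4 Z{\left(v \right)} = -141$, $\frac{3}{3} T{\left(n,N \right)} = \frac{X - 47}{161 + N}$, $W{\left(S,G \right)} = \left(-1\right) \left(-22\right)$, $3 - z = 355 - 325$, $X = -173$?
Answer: $- \frac{26683}{732} \approx -36.452$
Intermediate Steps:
$z = -27$ ($z = 3 - \left(355 - 325\right) = 3 - 30 = -27$)
$W{\left(S,G \right)} = 22$
$T{\left(n,N \right)} = - \frac{220}{161 + N}$ ($T{\left(n,N \right)} = \frac{-173 - 47}{161 + N} = - \frac{220}{161 + N}$)
$Z{\left(v \right)} = \frac{141}{4}$ ($Z{\left(v \right)} = \left(- \frac{1}{4}\right) \left(-141\right) = \frac{141}{4}$)
$T{\left(z,W{\left(-3,18 \right)} \right)} - Z{\left(331 \right)} = - \frac{220}{161 + 22} - \frac{141}{4} = - \frac{220}{183} - \frac{141}{4} = - \frac{26683}{732}$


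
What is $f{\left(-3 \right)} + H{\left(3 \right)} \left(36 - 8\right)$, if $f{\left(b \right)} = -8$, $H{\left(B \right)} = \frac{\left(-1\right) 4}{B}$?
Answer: $- \frac{136}{3} \approx -45.333$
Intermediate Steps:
$H{\left(B \right)} = - \frac{4}{B}$
$f{\left(-3 \right)} + H{\left(3 \right)} \left(36 - 8\right) = -8 + - \frac{4}{3} \left(36 - 8\right) = -8 + \left(-4\right) \frac{1}{3} \left(36 - 8\right) = -8 - \frac{112}{3} = - \frac{136}{3}$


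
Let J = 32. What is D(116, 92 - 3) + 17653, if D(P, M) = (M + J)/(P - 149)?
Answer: 52948/3 ≈ 17649.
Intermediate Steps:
D(P, M) = (32 + M)/(-149 + P) (D(P, M) = (M + 32)/(P - 149) = (32 + M)/(-149 + P))
D(116, 92 - 3) + 17653 = (32 + (92 - 3))/(-149 + 116) + 17653 = (32 + 89)/(-33) + 17653 = -1/33*121 + 17653 = -11/3 + 17653 = 52948/3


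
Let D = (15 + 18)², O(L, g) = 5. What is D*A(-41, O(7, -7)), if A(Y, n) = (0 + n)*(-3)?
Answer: -16335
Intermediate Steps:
A(Y, n) = -3*n (A(Y, n) = n*(-3) = -3*n)
D = 1089 (D = 33² = 1089)
D*A(-41, O(7, -7)) = 1089*(-3*5) = 1089*(-15) = -16335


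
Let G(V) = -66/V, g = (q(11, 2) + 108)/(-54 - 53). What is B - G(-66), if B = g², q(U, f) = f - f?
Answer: 215/11449 ≈ 0.018779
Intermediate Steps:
q(U, f) = 0
g = -108/107 (g = (0 + 108)/(-54 - 53) = 108/(-107) = 108*(-1/107) = -108/107 ≈ -1.0093)
B = 11664/11449 (B = (-108/107)² = 11664/11449 ≈ 1.0188)
B - G(-66) = 11664/11449 - (-66)/(-66) = 11664/11449 - (-66)*(-1)/66 = 11664/11449 - 1*1 = 11664/11449 - 1 = 215/11449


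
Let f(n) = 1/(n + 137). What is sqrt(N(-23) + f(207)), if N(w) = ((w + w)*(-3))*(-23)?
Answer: I*sqrt(93899530)/172 ≈ 56.338*I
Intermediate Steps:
f(n) = 1/(137 + n)
N(w) = 138*w (N(w) = ((2*w)*(-3))*(-23) = -6*w*(-23) = 138*w)
sqrt(N(-23) + f(207)) = sqrt(138*(-23) + 1/(137 + 207)) = sqrt(-3174 + 1/344) = sqrt(-1091855/344) = I*sqrt(93899530)/172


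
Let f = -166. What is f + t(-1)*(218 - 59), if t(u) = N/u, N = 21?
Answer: -3505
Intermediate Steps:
t(u) = 21/u
f + t(-1)*(218 - 59) = -166 + (21/(-1))*(218 - 59) = -166 + (21*(-1))*159 = -166 - 21*159 = -166 - 3339 = -3505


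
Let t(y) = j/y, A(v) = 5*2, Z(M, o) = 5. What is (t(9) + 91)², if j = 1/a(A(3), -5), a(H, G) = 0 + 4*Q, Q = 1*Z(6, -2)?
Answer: 268337161/32400 ≈ 8282.0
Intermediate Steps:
Q = 5 (Q = 1*5 = 5)
A(v) = 10
a(H, G) = 20 (a(H, G) = 0 + 4*5 = 0 + 20 = 20)
j = 1/20 ≈ 0.050000
t(y) = 1/(20*y)
(t(9) + 91)² = ((1/20)/9 + 91)² = ((1/20)*(⅑) + 91)² = (1/180 + 91)² = (16381/180)² = 268337161/32400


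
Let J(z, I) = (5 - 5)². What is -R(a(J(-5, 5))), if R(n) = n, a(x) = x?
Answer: 0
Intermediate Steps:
J(z, I) = 0 (J(z, I) = 0² = 0)
-R(a(J(-5, 5))) = -1*0 = 0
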